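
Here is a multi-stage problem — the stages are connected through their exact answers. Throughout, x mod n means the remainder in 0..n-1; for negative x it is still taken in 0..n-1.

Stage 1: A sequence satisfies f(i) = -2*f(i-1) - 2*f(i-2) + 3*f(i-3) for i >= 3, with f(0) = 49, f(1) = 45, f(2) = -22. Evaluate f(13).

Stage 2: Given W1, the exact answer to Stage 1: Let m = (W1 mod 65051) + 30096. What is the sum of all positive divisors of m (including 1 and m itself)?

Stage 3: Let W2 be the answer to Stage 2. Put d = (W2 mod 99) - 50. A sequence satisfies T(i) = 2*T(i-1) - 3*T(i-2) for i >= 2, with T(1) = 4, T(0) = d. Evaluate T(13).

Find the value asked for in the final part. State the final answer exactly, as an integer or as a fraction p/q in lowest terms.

4996

Stage 1: f(3) = -2*(-22) - 2*(45) + 3*(49) = 101; iterating: f(3)=101, f(4)=-23, f(5)=-222, f(6)=793, f(7)=-1211, f(8)=170, f(9)=4461, f(10)=-12895, f(11)=17378, f(12)=4417, f(13)=-82275; answer -82275
Stage 2: W1 = -82275; m = 77923; 77923 = 29 * 2687; sigma = (1 + 29) * (1 + 2687) = 30 * 2688 = 80640; answer 80640
Stage 3: W2 = 80640; d = 4; T(2) = 2*(4) - 3*(4) = -4; iterating: T(2)=-4, T(3)=-20, T(4)=-28, T(5)=4, T(6)=92, T(7)=172, T(8)=68, T(9)=-380, T(10)=-964, T(11)=-788, T(12)=1316, T(13)=4996; answer 4996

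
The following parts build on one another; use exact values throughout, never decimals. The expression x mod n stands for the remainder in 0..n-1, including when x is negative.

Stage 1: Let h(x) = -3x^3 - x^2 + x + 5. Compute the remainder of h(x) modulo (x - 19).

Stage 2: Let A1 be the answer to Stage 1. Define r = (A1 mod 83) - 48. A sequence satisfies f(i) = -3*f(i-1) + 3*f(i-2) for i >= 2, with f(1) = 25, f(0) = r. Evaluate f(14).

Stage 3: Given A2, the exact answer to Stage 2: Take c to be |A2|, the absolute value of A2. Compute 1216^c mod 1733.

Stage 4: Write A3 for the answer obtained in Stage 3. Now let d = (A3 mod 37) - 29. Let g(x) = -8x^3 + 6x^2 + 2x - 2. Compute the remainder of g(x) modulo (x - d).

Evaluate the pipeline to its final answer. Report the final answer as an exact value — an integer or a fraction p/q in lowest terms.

Stage 1: remainder = value at the root: -3*(19)^3 - 1*(19)^2 + 1*(19)^1 + 5 = (-20577) + (-361) + (19) + (5) = -20914; answer -20914
Stage 2: A1 = -20914; r = -46; f(2) = -3*(25) + 3*(-46) = -213; iterating: f(2)=-213, f(3)=714, f(4)=-2781, f(5)=10485, f(6)=-39798, f(7)=150849, f(8)=-571941, f(9)=2168370, f(10)=-8220933, f(11)=31167909, f(12)=-118166526, f(13)=448003305, f(14)=-1698509493; answer -1698509493
Stage 3: A2 = -1698509493; c = 1698509493; squarings mod 1733: 1216^1=1216, 1216^2=407, 1216^4=1014, 1216^8=527, 1216^16=449, 1216^32=573, 1216^64=792, 1216^128=1651, 1216^256=1525, 1216^512=1672, 1216^1024=255, 1216^2048=904, 1216^4096=973, 1216^8192=511, 1216^16384=1171, 1216^32768=438, 1216^65536=1214, 1216^131072=746, 1216^262144=223, 1216^524288=1205, 1216^1048576=1504, 1216^2097152=451, 1216^4194304=640, 1216^8388608=612, 1216^16777216=216, 1216^33554432=1598, 1216^67108864=895, 1216^134217728=379, 1216^268435456=1535, 1216^536870912=1078, 1216^1073741824=974; 1216^1698509493 = 1216^1 * 1216^4 * 1216^16 * 1216^32 * 1216^128 * 1216^512 * 1216^4096 * 1216^8192 * 1216^65536 * 1216^262144 * 1216^524288 * 1216^1048576 * 1216^2097152 * 1216^16777216 * 1216^67108864 * 1216^536870912 * 1216^1073741824 = 1096 (mod 1733); answer 1096
Stage 4: A3 = 1096; d = -6; remainder = value at the root: -8*(-6)^3 + 6*(-6)^2 + 2*(-6)^1 - 2 = (1728) + (216) + (-12) + (-2) = 1930; answer 1930

1930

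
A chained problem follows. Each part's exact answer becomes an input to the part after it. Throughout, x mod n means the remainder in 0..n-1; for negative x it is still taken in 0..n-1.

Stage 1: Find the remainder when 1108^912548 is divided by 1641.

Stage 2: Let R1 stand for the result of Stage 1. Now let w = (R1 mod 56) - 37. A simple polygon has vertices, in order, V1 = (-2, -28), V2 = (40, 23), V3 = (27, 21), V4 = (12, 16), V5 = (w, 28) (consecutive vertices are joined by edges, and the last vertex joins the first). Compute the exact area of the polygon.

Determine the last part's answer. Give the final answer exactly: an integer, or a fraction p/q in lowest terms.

2085/2

Stage 1: squarings mod 1641: 1108^1=1108, 1108^2=196, 1108^4=673, 1108^8=13, 1108^16=169, 1108^32=664, 1108^64=1108, 1108^128=196, 1108^256=673, 1108^512=13, 1108^1024=169, 1108^2048=664, 1108^4096=1108, 1108^8192=196, 1108^16384=673, 1108^32768=13, 1108^65536=169, 1108^131072=664, 1108^262144=1108, 1108^524288=196; 1108^912548 = 1108^4 * 1108^32 * 1108^128 * 1108^1024 * 1108^2048 * 1108^8192 * 1108^16384 * 1108^32768 * 1108^65536 * 1108^262144 * 1108^524288 = 1600 (mod 1641); answer 1600
Stage 2: R1 = 1600; w = -5; cross terms: (-2*23 - 40*-28)=1074, (40*21 - 27*23)=219, (27*16 - 12*21)=180, (12*28 - -5*16)=416, (-5*-28 - -2*28)=196; twice the area = |2085| = 2085; area = 2085/2; answer 2085/2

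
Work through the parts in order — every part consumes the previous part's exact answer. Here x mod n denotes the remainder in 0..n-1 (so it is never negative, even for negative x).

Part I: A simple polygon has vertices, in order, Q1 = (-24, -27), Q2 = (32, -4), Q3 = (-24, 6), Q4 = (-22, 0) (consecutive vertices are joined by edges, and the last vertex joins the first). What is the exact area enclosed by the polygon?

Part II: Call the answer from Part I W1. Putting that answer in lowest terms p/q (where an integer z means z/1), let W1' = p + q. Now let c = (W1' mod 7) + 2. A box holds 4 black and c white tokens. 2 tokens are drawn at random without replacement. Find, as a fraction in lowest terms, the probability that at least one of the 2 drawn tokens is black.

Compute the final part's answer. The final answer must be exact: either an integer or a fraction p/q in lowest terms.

Part I: cross terms: (-24*-4 - 32*-27)=960, (32*6 - -24*-4)=96, (-24*0 - -22*6)=132, (-22*-27 - -24*0)=594; twice the area = |1782| = 1782; area = 891; answer 891
Part II: W1 = 891; threaded value p + q = 892; c = 5; total draws C(9,2) = 36; complement C(5,2) = 10; favorable 36 - 10 = 26; P = 13/18; answer 13/18

13/18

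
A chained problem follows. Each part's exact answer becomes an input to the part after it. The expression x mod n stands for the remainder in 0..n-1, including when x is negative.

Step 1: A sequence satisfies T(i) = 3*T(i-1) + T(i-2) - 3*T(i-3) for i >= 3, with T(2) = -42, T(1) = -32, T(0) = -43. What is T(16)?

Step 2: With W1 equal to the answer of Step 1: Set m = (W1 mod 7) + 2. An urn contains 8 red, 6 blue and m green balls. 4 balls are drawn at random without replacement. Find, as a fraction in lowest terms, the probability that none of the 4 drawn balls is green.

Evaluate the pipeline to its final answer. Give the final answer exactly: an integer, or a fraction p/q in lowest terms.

Step 1: T(3) = 3*(-42) + 1*(-32) - 3*(-43) = -29; iterating: T(3)=-29, T(4)=-33, T(5)=-2, T(6)=48, T(7)=241, T(8)=777, T(9)=2428, T(10)=7338, T(11)=22111, T(12)=66387, T(13)=199258, T(14)=597828, T(15)=1793581, T(16)=5380797; answer 5380797
Step 2: W1 = 5380797; m = 4; total draws C(18,4) = 3060; favorable C(14,4) = 1001; P = 1001/3060; answer 1001/3060

1001/3060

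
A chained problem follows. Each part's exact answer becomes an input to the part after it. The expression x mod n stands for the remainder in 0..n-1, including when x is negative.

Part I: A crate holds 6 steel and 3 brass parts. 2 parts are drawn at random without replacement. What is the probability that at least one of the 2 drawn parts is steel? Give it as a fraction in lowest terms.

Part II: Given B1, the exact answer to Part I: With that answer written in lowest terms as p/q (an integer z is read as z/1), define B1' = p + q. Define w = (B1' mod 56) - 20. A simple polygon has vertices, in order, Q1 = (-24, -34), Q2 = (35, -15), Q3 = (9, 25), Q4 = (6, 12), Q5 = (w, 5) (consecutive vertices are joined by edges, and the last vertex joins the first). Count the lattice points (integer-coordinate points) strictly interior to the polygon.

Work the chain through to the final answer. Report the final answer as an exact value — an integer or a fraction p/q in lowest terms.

Part I: total draws C(9,2) = 36; complement C(3,2) = 3; favorable 36 - 3 = 33; P = 11/12; answer 11/12
Part II: B1 = 11/12; threaded value p + q = 23; w = 3; cross terms: (-24*-15 - 35*-34)=1550, (35*25 - 9*-15)=1010, (9*12 - 6*25)=-42, (6*5 - 3*12)=-6, (3*-34 - -24*5)=18; twice the area = |2530| = 2530; area = 1265; boundary points = 1 + 2 + 1 + 1 + 3 = 8; strictly interior points = area - boundary/2 + 1 = 1262; answer 1262

1262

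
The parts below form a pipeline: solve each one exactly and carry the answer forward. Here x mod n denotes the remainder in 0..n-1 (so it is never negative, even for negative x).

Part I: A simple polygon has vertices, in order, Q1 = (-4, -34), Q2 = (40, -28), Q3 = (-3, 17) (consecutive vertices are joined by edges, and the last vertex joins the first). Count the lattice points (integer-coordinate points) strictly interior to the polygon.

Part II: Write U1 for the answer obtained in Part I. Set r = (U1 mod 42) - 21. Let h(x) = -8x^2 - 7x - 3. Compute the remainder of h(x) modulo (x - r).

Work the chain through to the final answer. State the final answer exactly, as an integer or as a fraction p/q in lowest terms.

Part I: cross terms: (-4*-28 - 40*-34)=1472, (40*17 - -3*-28)=596, (-3*-34 - -4*17)=170; twice the area = |2238| = 2238; area = 1119; boundary points = 2 + 1 + 1 = 4; strictly interior points = area - boundary/2 + 1 = 1118; answer 1118
Part II: U1 = 1118; r = 5; remainder = value at the root: -8*(5)^2 - 7*(5)^1 - 3 = (-200) + (-35) + (-3) = -238; answer -238

-238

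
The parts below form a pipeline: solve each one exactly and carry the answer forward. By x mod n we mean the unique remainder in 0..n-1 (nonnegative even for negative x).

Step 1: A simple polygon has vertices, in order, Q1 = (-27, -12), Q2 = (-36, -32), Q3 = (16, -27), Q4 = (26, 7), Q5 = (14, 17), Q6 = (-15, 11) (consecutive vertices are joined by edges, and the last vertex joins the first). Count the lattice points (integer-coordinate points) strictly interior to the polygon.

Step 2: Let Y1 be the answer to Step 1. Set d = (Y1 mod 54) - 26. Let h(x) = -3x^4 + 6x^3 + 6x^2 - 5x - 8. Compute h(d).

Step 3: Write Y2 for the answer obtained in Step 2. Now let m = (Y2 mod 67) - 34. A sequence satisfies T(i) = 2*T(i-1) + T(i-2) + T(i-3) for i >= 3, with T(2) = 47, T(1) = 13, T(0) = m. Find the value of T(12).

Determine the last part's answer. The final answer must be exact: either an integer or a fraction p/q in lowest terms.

Step 1: cross terms: (-27*-32 - -36*-12)=432, (-36*-27 - 16*-32)=1484, (16*7 - 26*-27)=814, (26*17 - 14*7)=344, (14*11 - -15*17)=409, (-15*-12 - -27*11)=477; twice the area = |3960| = 3960; area = 1980; boundary points = 1 + 1 + 2 + 2 + 1 + 1 = 8; strictly interior points = area - boundary/2 + 1 = 1977; answer 1977
Step 2: Y1 = 1977; d = 7; -3*(7)^4 + 6*(7)^3 + 6*(7)^2 - 5*(7)^1 - 8 = (-7203) + (2058) + (294) + (-35) + (-8) = -4894; answer -4894
Step 3: Y2 = -4894; m = 30; T(3) = 2*(47) + 1*(13) + 1*(30) = 137; iterating: T(3)=137, T(4)=334, T(5)=852, T(6)=2175, T(7)=5536, T(8)=14099, T(9)=35909, T(10)=91453, T(11)=232914, T(12)=593190; answer 593190

593190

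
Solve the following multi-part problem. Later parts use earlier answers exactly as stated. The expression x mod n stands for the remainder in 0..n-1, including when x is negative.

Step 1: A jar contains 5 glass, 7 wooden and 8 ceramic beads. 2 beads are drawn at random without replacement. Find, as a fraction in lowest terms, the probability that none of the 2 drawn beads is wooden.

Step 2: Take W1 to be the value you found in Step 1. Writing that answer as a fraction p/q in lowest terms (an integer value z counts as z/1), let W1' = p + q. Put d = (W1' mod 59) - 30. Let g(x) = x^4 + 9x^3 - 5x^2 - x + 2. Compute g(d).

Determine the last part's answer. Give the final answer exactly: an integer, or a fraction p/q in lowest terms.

12756

Step 1: total draws C(20,2) = 190; favorable C(13,2) = 78; P = 39/95; answer 39/95
Step 2: W1 = 39/95; threaded value p + q = 134; d = -14; 1*(-14)^4 + 9*(-14)^3 - 5*(-14)^2 - 1*(-14)^1 + 2 = (38416) + (-24696) + (-980) + (14) + (2) = 12756; answer 12756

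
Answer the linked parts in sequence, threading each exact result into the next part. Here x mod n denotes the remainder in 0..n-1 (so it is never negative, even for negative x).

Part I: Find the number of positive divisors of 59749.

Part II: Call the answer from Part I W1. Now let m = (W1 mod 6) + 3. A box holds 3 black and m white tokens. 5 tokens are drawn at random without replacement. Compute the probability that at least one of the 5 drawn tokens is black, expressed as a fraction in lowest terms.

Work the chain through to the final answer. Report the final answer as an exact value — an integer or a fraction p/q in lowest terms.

Part I: 59749 = 149 * 401; number of divisors = (1+1) * (1+1) = 4; answer 4
Part II: W1 = 4; m = 7; total draws C(10,5) = 252; complement C(7,5) = 21; favorable 252 - 21 = 231; P = 11/12; answer 11/12

11/12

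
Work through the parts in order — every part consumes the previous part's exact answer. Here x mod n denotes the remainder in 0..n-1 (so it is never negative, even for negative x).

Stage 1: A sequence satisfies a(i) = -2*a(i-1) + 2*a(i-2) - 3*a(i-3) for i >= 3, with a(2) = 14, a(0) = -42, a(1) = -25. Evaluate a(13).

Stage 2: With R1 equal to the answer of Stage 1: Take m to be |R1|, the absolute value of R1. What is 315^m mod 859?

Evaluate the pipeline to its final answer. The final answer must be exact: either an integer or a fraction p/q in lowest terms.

312

Stage 1: a(3) = -2*(14) + 2*(-25) - 3*(-42) = 48; iterating: a(3)=48, a(4)=7, a(5)=40, a(6)=-210, a(7)=479, a(8)=-1498, a(9)=4584, a(10)=-13601, a(11)=40864, a(12)=-122682, a(13)=367895; answer 367895
Stage 2: R1 = 367895; m = 367895; squarings mod 859: 315^1=315, 315^2=440, 315^4=325, 315^8=827, 315^16=165, 315^32=596, 315^64=449, 315^128=595, 315^256=117, 315^512=804, 315^1024=448, 315^2048=557, 315^4096=150, 315^8192=166, 315^16384=68, 315^32768=329, 315^65536=7, 315^131072=49, 315^262144=683; 315^367895 = 315^1 * 315^2 * 315^4 * 315^16 * 315^256 * 315^1024 * 315^2048 * 315^4096 * 315^32768 * 315^65536 * 315^262144 = 312 (mod 859); answer 312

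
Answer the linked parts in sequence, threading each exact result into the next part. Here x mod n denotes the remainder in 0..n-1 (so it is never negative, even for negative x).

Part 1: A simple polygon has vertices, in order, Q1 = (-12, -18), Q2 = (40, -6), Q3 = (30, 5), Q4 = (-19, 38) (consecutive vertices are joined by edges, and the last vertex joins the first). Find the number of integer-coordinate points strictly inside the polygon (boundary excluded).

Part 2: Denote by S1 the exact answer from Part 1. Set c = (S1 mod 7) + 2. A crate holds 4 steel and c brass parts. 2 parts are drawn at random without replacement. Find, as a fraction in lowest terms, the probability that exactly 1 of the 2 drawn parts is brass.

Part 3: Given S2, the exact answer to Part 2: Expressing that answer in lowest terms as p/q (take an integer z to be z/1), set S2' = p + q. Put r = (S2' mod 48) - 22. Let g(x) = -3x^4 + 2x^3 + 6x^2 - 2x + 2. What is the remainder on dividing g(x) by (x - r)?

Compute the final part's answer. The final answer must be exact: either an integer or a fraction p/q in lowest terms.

-45835

Part 1: cross terms: (-12*-6 - 40*-18)=792, (40*5 - 30*-6)=380, (30*38 - -19*5)=1235, (-19*-18 - -12*38)=798; twice the area = |3205| = 3205; area = 3205/2; boundary points = 4 + 1 + 1 + 7 = 13; strictly interior points = area - boundary/2 + 1 = 1597; answer 1597
Part 2: S1 = 1597; c = 3; total draws C(7,2) = 21; favorable C(3,1)*C(4,1) = 12; P = 4/7; answer 4/7
Part 3: S2 = 4/7; threaded value p + q = 11; r = -11; remainder = value at the root: -3*(-11)^4 + 2*(-11)^3 + 6*(-11)^2 - 2*(-11)^1 + 2 = (-43923) + (-2662) + (726) + (22) + (2) = -45835; answer -45835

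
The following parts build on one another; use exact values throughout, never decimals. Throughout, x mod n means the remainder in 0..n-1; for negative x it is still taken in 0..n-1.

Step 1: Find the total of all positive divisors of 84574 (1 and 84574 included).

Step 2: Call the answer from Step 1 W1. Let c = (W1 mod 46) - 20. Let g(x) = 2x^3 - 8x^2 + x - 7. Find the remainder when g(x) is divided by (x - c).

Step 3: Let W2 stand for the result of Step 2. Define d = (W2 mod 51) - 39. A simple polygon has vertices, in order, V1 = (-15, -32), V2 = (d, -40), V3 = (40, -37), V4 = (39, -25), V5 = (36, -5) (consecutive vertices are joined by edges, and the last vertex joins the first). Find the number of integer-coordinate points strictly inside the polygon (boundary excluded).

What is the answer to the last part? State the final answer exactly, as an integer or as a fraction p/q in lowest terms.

1143

Step 1: 84574 = 2 * 7^2 * 863; sigma = (1 + 2) * (1 + 7 + 49) * (1 + 863) = 3 * 57 * 864 = 147744; answer 147744
Step 2: W1 = 147744; c = 18; remainder = value at the root: 2*(18)^3 - 8*(18)^2 + 1*(18)^1 - 7 = (11664) + (-2592) + (18) + (-7) = 9083; answer 9083
Step 3: W2 = 9083; d = -34; cross terms: (-15*-40 - -34*-32)=-488, (-34*-37 - 40*-40)=2858, (40*-25 - 39*-37)=443, (39*-5 - 36*-25)=705, (36*-32 - -15*-5)=-1227; twice the area = |2291| = 2291; area = 2291/2; boundary points = 1 + 1 + 1 + 1 + 3 = 7; strictly interior points = area - boundary/2 + 1 = 1143; answer 1143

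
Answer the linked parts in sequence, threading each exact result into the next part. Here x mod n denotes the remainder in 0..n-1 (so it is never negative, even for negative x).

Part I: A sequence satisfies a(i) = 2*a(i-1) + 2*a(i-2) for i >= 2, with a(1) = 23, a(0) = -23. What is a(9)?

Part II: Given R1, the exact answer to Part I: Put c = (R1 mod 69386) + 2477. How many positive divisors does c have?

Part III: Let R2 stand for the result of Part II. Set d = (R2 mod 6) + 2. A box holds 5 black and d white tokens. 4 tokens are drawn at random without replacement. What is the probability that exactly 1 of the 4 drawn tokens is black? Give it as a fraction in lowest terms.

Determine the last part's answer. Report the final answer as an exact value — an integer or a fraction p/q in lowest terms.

10/63

Part I: a(2) = 2*(23) + 2*(-23) = 0; iterating: a(2)=0, a(3)=46, a(4)=92, a(5)=276, a(6)=736, a(7)=2024, a(8)=5520, a(9)=15088; answer 15088
Part II: R1 = 15088; c = 17565; 17565 = 3 * 5 * 1171; number of divisors = (1+1) * (1+1) * (1+1) = 8; answer 8
Part III: R2 = 8; d = 4; total draws C(9,4) = 126; favorable C(5,1)*C(4,3) = 20; P = 10/63; answer 10/63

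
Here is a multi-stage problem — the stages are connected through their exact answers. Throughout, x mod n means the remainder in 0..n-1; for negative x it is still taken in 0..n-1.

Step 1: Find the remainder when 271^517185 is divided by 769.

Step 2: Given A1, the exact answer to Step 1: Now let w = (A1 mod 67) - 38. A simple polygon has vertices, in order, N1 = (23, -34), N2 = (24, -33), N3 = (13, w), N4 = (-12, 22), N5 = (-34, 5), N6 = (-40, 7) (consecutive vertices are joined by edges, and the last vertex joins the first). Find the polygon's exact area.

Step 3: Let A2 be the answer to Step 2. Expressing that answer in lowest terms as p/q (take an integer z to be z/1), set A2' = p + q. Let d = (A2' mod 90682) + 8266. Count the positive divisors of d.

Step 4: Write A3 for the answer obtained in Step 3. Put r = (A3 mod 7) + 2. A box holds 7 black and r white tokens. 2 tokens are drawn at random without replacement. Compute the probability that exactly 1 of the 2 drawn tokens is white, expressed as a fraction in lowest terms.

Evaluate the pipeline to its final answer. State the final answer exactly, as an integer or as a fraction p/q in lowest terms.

Step 1: squarings mod 769: 271^1=271, 271^2=386, 271^4=579, 271^8=726, 271^16=311, 271^32=596, 271^64=707, 271^128=768, 271^256=1, 271^512=1, 271^1024=1, 271^2048=1, 271^4096=1, 271^8192=1, 271^16384=1, 271^32768=1, 271^65536=1, 271^131072=1, 271^262144=1; 271^517185 = 271^1 * 271^64 * 271^1024 * 271^8192 * 271^16384 * 271^32768 * 271^65536 * 271^131072 * 271^262144 = 116 (mod 769); answer 116
Step 2: A1 = 116; w = 11; cross terms: (23*-33 - 24*-34)=57, (24*11 - 13*-33)=693, (13*22 - -12*11)=418, (-12*5 - -34*22)=688, (-34*7 - -40*5)=-38, (-40*-34 - 23*7)=1199; twice the area = |3017| = 3017; area = 3017/2; answer 3017/2
Step 3: A2 = 3017/2; threaded value p + q = 3019; d = 11285; 11285 = 5 * 37 * 61; number of divisors = (1+1) * (1+1) * (1+1) = 8; answer 8
Step 4: A3 = 8; r = 3; total draws C(10,2) = 45; favorable C(3,1)*C(7,1) = 21; P = 7/15; answer 7/15

7/15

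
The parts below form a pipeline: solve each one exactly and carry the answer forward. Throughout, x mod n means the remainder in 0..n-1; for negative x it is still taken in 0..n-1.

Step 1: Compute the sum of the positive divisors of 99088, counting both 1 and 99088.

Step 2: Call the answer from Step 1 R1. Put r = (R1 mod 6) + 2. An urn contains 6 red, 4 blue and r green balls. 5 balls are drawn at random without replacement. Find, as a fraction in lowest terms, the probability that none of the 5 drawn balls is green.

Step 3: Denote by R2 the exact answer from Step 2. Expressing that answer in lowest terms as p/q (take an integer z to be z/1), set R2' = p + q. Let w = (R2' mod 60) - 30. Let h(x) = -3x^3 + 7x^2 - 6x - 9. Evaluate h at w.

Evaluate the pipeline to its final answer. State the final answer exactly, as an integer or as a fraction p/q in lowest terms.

7

Step 1: 99088 = 2^4 * 11 * 563; sigma = (1 + 2 + 4 + 8 + 16) * (1 + 11) * (1 + 563) = 31 * 12 * 564 = 209808; answer 209808
Step 2: R1 = 209808; r = 2; total draws C(12,5) = 792; favorable C(10,5) = 252; P = 7/22; answer 7/22
Step 3: R2 = 7/22; threaded value p + q = 29; w = -1; -3*(-1)^3 + 7*(-1)^2 - 6*(-1)^1 - 9 = (3) + (7) + (6) + (-9) = 7; answer 7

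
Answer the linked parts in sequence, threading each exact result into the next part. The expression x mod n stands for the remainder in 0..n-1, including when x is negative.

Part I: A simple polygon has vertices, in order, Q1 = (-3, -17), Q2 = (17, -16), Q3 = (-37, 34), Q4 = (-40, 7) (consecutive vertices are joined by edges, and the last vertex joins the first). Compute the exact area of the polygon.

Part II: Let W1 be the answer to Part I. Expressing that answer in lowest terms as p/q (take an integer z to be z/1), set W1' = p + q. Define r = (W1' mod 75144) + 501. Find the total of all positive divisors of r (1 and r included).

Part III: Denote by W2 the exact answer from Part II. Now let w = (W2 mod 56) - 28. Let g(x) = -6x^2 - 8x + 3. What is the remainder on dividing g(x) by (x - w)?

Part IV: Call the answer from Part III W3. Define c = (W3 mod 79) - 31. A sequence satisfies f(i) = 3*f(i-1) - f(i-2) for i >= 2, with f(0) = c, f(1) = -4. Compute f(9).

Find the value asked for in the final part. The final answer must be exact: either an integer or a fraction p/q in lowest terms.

Part I: cross terms: (-3*-16 - 17*-17)=337, (17*34 - -37*-16)=-14, (-37*7 - -40*34)=1101, (-40*-17 - -3*7)=701; twice the area = |2125| = 2125; area = 2125/2; answer 2125/2
Part II: W1 = 2125/2; threaded value p + q = 2127; r = 2628; 2628 = 2^2 * 3^2 * 73; sigma = (1 + 2 + 4) * (1 + 3 + 9) * (1 + 73) = 7 * 13 * 74 = 6734; answer 6734
Part III: W2 = 6734; w = -14; remainder = value at the root: -6*(-14)^2 - 8*(-14)^1 + 3 = (-1176) + (112) + (3) = -1061; answer -1061
Part IV: W3 = -1061; c = 14; f(2) = 3*(-4) - 1*(14) = -26; iterating: f(2)=-26, f(3)=-74, f(4)=-196, f(5)=-514, f(6)=-1346, f(7)=-3524, f(8)=-9226, f(9)=-24154; answer -24154

-24154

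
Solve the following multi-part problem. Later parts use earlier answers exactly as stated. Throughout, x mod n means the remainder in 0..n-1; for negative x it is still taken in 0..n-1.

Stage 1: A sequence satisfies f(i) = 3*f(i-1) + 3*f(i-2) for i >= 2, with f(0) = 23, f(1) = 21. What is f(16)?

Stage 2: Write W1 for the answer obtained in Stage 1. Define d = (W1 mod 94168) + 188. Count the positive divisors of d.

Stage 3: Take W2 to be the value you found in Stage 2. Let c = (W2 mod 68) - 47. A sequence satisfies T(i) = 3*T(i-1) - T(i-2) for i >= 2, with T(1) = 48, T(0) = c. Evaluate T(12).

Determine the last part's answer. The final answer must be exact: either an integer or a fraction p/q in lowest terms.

2916393

Stage 1: f(2) = 3*(21) + 3*(23) = 132; iterating: f(2)=132, f(3)=459, f(4)=1773, f(5)=6696, f(6)=25407, f(7)=96309, f(8)=365148, f(9)=1384371, f(10)=5248557, f(11)=19898784, f(12)=75442023, f(13)=286022421, f(14)=1084393332, f(15)=4111247259, f(16)=15586921773; answer 15586921773
Stage 2: W1 = 15586921773; d = 46265; 46265 = 5 * 19 * 487; number of divisors = (1+1) * (1+1) * (1+1) = 8; answer 8
Stage 3: W2 = 8; c = -39; T(2) = 3*(48) - 1*(-39) = 183; iterating: T(2)=183, T(3)=501, T(4)=1320, T(5)=3459, T(6)=9057, T(7)=23712, T(8)=62079, T(9)=162525, T(10)=425496, T(11)=1113963, T(12)=2916393; answer 2916393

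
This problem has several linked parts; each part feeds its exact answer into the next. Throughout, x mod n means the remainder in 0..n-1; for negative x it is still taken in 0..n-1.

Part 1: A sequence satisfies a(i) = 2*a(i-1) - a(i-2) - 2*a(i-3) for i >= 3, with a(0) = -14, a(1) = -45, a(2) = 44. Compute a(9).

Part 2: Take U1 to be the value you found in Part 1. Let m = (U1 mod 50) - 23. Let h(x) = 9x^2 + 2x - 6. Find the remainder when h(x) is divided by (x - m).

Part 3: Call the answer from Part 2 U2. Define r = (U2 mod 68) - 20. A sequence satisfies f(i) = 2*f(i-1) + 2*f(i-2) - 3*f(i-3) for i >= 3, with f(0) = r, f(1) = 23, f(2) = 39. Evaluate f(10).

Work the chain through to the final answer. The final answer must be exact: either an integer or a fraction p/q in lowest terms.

Part 1: a(3) = 2*(44) - 1*(-45) - 2*(-14) = 161; iterating: a(3)=161, a(4)=368, a(5)=487, a(6)=284, a(7)=-655, a(8)=-2568, a(9)=-5049; answer -5049
Part 2: U1 = -5049; m = -22; remainder = value at the root: 9*(-22)^2 + 2*(-22)^1 - 6 = (4356) + (-44) + (-6) = 4306; answer 4306
Part 3: U2 = 4306; r = 2; f(3) = 2*(39) + 2*(23) - 3*(2) = 118; iterating: f(3)=118, f(4)=245, f(5)=609, f(6)=1354, f(7)=3191, f(8)=7263, f(9)=16846, f(10)=38645; answer 38645

38645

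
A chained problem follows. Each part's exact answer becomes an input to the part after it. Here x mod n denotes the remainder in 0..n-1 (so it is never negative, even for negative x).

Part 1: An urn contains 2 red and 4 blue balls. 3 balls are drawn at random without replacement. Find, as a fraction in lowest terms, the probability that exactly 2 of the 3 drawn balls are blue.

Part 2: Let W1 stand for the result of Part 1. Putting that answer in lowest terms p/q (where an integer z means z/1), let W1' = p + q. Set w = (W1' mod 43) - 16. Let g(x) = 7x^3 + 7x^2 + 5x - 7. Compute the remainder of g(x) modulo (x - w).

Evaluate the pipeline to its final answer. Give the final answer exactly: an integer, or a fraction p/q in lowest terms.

-3183

Part 1: total draws C(6,3) = 20; favorable C(4,2)*C(2,1) = 12; P = 3/5; answer 3/5
Part 2: W1 = 3/5; threaded value p + q = 8; w = -8; remainder = value at the root: 7*(-8)^3 + 7*(-8)^2 + 5*(-8)^1 - 7 = (-3584) + (448) + (-40) + (-7) = -3183; answer -3183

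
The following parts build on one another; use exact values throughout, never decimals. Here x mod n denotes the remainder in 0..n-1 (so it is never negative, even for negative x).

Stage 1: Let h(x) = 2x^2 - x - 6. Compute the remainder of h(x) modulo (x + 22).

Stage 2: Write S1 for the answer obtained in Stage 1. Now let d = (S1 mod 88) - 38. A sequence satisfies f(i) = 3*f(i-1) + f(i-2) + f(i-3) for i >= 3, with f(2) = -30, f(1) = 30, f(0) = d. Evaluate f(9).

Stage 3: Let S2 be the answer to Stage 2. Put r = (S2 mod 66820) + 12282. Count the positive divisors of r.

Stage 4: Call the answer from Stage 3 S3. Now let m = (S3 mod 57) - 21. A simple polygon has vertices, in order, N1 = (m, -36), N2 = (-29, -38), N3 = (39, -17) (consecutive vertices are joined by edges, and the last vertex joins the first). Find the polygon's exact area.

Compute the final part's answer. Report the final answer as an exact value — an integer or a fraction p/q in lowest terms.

Stage 1: remainder = value at the root: 2*(-22)^2 - 1*(-22)^1 - 6 = (968) + (22) + (-6) = 984; answer 984
Stage 2: S1 = 984; d = -22; f(3) = 3*(-30) + 1*(30) + 1*(-22) = -82; iterating: f(3)=-82, f(4)=-246, f(5)=-850, f(6)=-2878, f(7)=-9730, f(8)=-32918, f(9)=-111362; answer -111362
Stage 3: S2 = -111362; r = 34560; 34560 = 2^8 * 3^3 * 5; number of divisors = (8+1) * (3+1) * (1+1) = 72; answer 72
Stage 4: S3 = 72; m = -6; cross terms: (-6*-38 - -29*-36)=-816, (-29*-17 - 39*-38)=1975, (39*-36 - -6*-17)=-1506; twice the area = |-347| = 347; area = 347/2; answer 347/2

347/2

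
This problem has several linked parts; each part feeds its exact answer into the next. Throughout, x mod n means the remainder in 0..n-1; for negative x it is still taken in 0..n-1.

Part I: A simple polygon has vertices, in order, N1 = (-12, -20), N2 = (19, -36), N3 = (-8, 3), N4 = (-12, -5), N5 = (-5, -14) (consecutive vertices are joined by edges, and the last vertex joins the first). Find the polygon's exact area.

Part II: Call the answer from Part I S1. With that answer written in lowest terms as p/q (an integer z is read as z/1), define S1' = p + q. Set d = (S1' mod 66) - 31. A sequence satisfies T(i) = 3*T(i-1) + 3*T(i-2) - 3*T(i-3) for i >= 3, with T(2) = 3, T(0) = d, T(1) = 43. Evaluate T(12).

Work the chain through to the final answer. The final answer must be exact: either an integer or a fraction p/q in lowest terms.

Part I: cross terms: (-12*-36 - 19*-20)=812, (19*3 - -8*-36)=-231, (-8*-5 - -12*3)=76, (-12*-14 - -5*-5)=143, (-5*-20 - -12*-14)=-68; twice the area = |732| = 732; area = 366; answer 366
Part II: S1 = 366; threaded value p + q = 367; d = 6; T(3) = 3*(3) + 3*(43) - 3*(6) = 120; iterating: T(3)=120, T(4)=240, T(5)=1071, T(6)=3573, T(7)=13212, T(8)=47142, T(9)=170343, T(10)=612819, T(11)=2208060, T(12)=7951608; answer 7951608

7951608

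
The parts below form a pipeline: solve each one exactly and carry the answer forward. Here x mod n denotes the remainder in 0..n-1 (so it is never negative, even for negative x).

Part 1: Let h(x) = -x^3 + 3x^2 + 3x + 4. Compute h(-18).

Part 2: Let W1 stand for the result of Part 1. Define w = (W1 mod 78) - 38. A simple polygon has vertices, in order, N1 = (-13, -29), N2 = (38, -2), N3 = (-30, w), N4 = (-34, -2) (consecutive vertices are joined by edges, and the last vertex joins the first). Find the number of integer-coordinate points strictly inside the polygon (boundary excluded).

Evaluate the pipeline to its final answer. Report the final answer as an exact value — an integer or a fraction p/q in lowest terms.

Part 1: -1*(-18)^3 + 3*(-18)^2 + 3*(-18)^1 + 4 = (5832) + (972) + (-54) + (4) = 6754; answer 6754
Part 2: W1 = 6754; w = 8; cross terms: (-13*-2 - 38*-29)=1128, (38*8 - -30*-2)=244, (-30*-2 - -34*8)=332, (-34*-29 - -13*-2)=960; twice the area = |2664| = 2664; area = 1332; boundary points = 3 + 2 + 2 + 3 = 10; strictly interior points = area - boundary/2 + 1 = 1328; answer 1328

1328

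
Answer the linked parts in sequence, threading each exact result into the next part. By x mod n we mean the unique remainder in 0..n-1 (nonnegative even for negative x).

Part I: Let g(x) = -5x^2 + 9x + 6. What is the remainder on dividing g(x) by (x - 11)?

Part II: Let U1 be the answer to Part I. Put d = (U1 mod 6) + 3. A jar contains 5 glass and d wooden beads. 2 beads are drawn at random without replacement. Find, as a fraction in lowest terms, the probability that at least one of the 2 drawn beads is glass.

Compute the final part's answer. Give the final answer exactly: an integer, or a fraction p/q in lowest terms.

15/22

Part I: remainder = value at the root: -5*(11)^2 + 9*(11)^1 + 6 = (-605) + (99) + (6) = -500; answer -500
Part II: U1 = -500; d = 7; total draws C(12,2) = 66; complement C(7,2) = 21; favorable 66 - 21 = 45; P = 15/22; answer 15/22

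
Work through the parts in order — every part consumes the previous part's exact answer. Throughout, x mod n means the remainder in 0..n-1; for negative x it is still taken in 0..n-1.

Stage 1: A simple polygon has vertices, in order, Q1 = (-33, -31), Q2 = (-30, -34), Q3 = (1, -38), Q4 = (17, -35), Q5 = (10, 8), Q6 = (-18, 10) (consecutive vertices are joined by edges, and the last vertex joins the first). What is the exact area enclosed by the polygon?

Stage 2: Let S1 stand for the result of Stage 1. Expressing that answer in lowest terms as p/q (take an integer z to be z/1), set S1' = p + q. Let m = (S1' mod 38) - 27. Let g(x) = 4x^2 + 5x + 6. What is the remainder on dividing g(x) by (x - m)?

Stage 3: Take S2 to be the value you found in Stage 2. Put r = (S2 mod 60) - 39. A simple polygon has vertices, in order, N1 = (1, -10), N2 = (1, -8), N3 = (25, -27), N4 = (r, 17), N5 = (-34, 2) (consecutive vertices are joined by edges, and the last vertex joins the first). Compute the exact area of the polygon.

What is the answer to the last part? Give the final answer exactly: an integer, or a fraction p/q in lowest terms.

Stage 1: cross terms: (-33*-34 - -30*-31)=192, (-30*-38 - 1*-34)=1174, (1*-35 - 17*-38)=611, (17*8 - 10*-35)=486, (10*10 - -18*8)=244, (-18*-31 - -33*10)=888; twice the area = |3595| = 3595; area = 3595/2; answer 3595/2
Stage 2: S1 = 3595/2; threaded value p + q = 3597; m = -2; remainder = value at the root: 4*(-2)^2 + 5*(-2)^1 + 6 = (16) + (-10) + (6) = 12; answer 12
Stage 3: S2 = 12; r = -27; cross terms: (1*-8 - 1*-10)=2, (1*-27 - 25*-8)=173, (25*17 - -27*-27)=-304, (-27*2 - -34*17)=524, (-34*-10 - 1*2)=338; twice the area = |733| = 733; area = 733/2; answer 733/2

733/2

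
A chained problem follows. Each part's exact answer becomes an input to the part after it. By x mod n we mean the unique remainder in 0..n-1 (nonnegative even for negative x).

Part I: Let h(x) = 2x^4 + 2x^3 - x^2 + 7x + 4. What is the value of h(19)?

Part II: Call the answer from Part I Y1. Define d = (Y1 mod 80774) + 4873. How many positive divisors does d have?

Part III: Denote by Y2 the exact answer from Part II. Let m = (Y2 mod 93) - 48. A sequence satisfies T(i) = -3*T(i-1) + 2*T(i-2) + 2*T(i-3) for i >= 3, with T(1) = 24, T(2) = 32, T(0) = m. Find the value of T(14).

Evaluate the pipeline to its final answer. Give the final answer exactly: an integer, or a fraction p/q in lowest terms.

Part I: 2*(19)^4 + 2*(19)^3 - 1*(19)^2 + 7*(19)^1 + 4 = (260642) + (13718) + (-361) + (133) + (4) = 274136; answer 274136
Part II: Y1 = 274136; d = 36687; 36687 = 3 * 7 * 1747; number of divisors = (1+1) * (1+1) * (1+1) = 8; answer 8
Part III: Y2 = 8; m = -40; T(3) = -3*(32) + 2*(24) + 2*(-40) = -128; iterating: T(3)=-128, T(4)=496, T(5)=-1680, T(6)=5776, T(7)=-19696, T(8)=67280, T(9)=-229680, T(10)=784208, T(11)=-2677424, T(12)=9141328, T(13)=-31210416, T(14)=106559056; answer 106559056

106559056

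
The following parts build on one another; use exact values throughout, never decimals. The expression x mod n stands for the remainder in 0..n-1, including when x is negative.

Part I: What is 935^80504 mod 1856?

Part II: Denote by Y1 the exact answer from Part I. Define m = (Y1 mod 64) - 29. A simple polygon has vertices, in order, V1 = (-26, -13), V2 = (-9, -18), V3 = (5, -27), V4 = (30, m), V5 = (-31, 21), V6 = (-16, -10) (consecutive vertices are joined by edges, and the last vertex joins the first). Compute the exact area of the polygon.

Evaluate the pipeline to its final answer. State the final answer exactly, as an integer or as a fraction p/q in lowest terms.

855

Part I: squarings mod 1856: 935^1=935, 935^2=49, 935^4=545, 935^8=65, 935^16=513, 935^32=1473, 935^64=65, 935^128=513, 935^256=1473, 935^512=65, 935^1024=513, 935^2048=1473, 935^4096=65, 935^8192=513, 935^16384=1473, 935^32768=65, 935^65536=513; 935^80504 = 935^8 * 935^16 * 935^32 * 935^64 * 935^512 * 935^2048 * 935^4096 * 935^8192 * 935^65536 = 1473 (mod 1856); answer 1473
Part II: Y1 = 1473; m = -28; cross terms: (-26*-18 - -9*-13)=351, (-9*-27 - 5*-18)=333, (5*-28 - 30*-27)=670, (30*21 - -31*-28)=-238, (-31*-10 - -16*21)=646, (-16*-13 - -26*-10)=-52; twice the area = |1710| = 1710; area = 855; answer 855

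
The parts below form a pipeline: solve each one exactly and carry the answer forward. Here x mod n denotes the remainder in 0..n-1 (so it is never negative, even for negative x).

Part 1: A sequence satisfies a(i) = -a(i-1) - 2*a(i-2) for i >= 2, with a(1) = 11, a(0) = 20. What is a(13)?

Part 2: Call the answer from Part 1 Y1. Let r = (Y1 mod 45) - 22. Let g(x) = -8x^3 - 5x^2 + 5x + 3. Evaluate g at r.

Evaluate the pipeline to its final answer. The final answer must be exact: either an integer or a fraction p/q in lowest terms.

-14481

Part 1: a(2) = -1*(11) - 2*(20) = -51; iterating: a(2)=-51, a(3)=29, a(4)=73, a(5)=-131, a(6)=-15, a(7)=277, a(8)=-247, a(9)=-307, a(10)=801, a(11)=-187, a(12)=-1415, a(13)=1789; answer 1789
Part 2: Y1 = 1789; r = 12; -8*(12)^3 - 5*(12)^2 + 5*(12)^1 + 3 = (-13824) + (-720) + (60) + (3) = -14481; answer -14481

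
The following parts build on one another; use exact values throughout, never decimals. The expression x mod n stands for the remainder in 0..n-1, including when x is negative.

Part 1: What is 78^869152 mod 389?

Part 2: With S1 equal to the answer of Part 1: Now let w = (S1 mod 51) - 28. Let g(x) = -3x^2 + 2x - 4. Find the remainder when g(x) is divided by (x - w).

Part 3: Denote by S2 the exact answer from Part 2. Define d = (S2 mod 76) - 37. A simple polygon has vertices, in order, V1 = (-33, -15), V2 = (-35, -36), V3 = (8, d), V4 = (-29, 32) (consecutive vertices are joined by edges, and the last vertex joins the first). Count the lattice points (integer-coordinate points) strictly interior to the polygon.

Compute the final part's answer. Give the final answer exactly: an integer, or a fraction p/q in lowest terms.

Part 1: squarings mod 389: 78^1=78, 78^2=249, 78^4=150, 78^8=327, 78^16=343, 78^32=171, 78^64=66, 78^128=77, 78^256=94, 78^512=278, 78^1024=262, 78^2048=180, 78^4096=113, 78^8192=321, 78^16384=345, 78^32768=380, 78^65536=81, 78^131072=337, 78^262144=370, 78^524288=361; 78^869152 = 78^32 * 78^256 * 78^512 * 78^16384 * 78^65536 * 78^262144 * 78^524288 = 171 (mod 389); answer 171
Part 2: S1 = 171; w = -10; remainder = value at the root: -3*(-10)^2 + 2*(-10)^1 - 4 = (-300) + (-20) + (-4) = -324; answer -324
Part 3: S2 = -324; d = 19; cross terms: (-33*-36 - -35*-15)=663, (-35*19 - 8*-36)=-377, (8*32 - -29*19)=807, (-29*-15 - -33*32)=1491; twice the area = |2584| = 2584; area = 1292; boundary points = 1 + 1 + 1 + 1 = 4; strictly interior points = area - boundary/2 + 1 = 1291; answer 1291

1291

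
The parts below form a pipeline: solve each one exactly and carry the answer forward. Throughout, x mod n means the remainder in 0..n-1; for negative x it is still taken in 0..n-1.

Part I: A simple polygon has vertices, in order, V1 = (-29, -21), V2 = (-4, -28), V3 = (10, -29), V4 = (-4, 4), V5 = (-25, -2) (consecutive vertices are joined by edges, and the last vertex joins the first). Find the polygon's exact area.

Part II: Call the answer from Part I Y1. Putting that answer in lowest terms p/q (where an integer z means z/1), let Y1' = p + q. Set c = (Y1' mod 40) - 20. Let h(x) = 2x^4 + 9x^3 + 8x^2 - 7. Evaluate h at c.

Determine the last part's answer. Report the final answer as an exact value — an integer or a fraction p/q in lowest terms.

Part I: cross terms: (-29*-28 - -4*-21)=728, (-4*-29 - 10*-28)=396, (10*4 - -4*-29)=-76, (-4*-2 - -25*4)=108, (-25*-21 - -29*-2)=467; twice the area = |1623| = 1623; area = 1623/2; answer 1623/2
Part II: Y1 = 1623/2; threaded value p + q = 1625; c = 5; 2*(5)^4 + 9*(5)^3 + 8*(5)^2 - 7 = (1250) + (1125) + (200) + (-7) = 2568; answer 2568

2568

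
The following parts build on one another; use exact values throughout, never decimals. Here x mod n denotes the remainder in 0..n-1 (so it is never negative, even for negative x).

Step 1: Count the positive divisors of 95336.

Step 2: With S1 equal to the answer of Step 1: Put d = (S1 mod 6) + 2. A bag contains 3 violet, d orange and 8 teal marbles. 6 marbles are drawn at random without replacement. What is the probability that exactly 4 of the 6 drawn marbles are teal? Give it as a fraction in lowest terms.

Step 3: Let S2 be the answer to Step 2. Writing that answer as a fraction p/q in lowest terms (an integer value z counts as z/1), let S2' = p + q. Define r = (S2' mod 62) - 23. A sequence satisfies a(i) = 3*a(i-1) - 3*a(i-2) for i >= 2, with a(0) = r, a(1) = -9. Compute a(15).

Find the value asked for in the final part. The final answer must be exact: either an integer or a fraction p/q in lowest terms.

-6561

Step 1: 95336 = 2^3 * 17 * 701; number of divisors = (3+1) * (1+1) * (1+1) = 16; answer 16
Step 2: S1 = 16; d = 6; total draws C(17,6) = 12376; favorable C(8,4)*C(9,2) = 2520; P = 45/221; answer 45/221
Step 3: S2 = 45/221; threaded value p + q = 266; r = -5; a(2) = 3*(-9) - 3*(-5) = -12; iterating: a(2)=-12, a(3)=-9, a(4)=9, a(5)=54, a(6)=135, a(7)=243, a(8)=324, a(9)=243, a(10)=-243, a(11)=-1458, a(12)=-3645, a(13)=-6561, a(14)=-8748, a(15)=-6561; answer -6561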